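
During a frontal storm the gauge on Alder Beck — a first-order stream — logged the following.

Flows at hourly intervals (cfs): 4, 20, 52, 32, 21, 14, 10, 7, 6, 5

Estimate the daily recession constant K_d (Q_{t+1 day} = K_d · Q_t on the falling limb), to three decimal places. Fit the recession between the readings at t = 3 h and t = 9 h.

K_d ≈ 0.001

Between t = 3 h and t = 9 h the flow falls from 32 to 5 cfs over 6×1 h = 6 h.
Per-interval ratio K = (5/32)^(1/6) = 0.7339; K_d = K^(24/1) = 0.001.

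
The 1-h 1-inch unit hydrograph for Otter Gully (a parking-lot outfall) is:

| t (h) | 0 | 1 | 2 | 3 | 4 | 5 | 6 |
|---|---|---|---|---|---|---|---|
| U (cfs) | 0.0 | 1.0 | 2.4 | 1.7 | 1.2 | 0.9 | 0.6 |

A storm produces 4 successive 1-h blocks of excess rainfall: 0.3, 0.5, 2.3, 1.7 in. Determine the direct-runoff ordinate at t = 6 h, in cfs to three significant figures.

By discrete convolution, Q_j = Σ (P_i / 1 in) · U_{j−i}.
At t = 6 h (j=6): Q = (0.3/1)·0.6 + (0.5/1)·0.9 + (2.3/1)·1.2 + (1.7/1)·1.7 = 6.28 cfs.

Q ≈ 6.28 cfs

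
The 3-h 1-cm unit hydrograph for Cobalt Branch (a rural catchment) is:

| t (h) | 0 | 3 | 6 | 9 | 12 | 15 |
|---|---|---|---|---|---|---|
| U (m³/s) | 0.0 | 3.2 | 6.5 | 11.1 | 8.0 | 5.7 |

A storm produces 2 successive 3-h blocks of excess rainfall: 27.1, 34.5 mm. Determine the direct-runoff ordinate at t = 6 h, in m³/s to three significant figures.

Q ≈ 28.7 m³/s

By discrete convolution, Q_j = Σ (P_i / 10 mm) · U_{j−i}.
At t = 6 h (j=2): Q = (27.1/10)·6.5 + (34.5/10)·3.2 = 28.7 m³/s.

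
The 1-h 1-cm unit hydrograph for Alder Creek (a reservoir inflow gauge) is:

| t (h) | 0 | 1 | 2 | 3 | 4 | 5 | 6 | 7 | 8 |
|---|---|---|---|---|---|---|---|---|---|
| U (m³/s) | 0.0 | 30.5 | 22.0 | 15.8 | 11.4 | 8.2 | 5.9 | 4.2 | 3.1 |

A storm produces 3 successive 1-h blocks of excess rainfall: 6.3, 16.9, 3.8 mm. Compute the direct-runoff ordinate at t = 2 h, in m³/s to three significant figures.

Q ≈ 65.4 m³/s

By discrete convolution, Q_j = Σ (P_i / 10 mm) · U_{j−i}.
At t = 2 h (j=2): Q = (6.3/10)·22.0 + (16.9/10)·30.5 + (3.8/10)·0.0 = 65.4 m³/s.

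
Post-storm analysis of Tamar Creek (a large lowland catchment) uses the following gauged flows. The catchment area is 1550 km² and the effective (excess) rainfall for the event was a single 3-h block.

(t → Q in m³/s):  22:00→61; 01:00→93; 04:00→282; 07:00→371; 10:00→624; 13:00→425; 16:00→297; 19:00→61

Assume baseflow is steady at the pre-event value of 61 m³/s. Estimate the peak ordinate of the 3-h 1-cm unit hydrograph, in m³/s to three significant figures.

U_p ≈ 468 m³/s

Direct runoff: 0.0, 32.0, 221.0, 310.0, 563.0, 364.0, 236.0, 0.0 m³/s; ΣQ_DR = 1726 m³/s, peak = 563.0 m³/s.
Runoff depth d = ΣQ_DR·Δt / A = 1726 × 10800 / (1550 km²) = 12.03 mm.
The 1-cm UH is the DRH scaled by (10 mm)/d, so U_p = 563.0 × 10/12.03 = 468 m³/s.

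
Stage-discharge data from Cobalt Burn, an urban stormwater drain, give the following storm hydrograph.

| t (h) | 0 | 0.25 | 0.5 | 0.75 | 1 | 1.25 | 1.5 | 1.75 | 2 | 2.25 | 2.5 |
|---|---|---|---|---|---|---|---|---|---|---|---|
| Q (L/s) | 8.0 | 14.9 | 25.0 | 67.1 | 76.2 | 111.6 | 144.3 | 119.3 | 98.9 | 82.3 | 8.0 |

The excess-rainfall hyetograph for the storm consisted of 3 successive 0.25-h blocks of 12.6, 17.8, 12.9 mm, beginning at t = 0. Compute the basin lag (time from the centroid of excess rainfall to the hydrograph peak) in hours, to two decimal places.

Centroid of excess rainfall: t_c = Σ P_i·t̄_i / ΣP_i = 0.3767 h (block centres at 0.125, 0.375, 0.625 h).
Hydrograph peak occurs at t = 1.5 h, so basin lag t_L = 1.5 − 0.3767 = 1.12 h.

t_L ≈ 1.12 h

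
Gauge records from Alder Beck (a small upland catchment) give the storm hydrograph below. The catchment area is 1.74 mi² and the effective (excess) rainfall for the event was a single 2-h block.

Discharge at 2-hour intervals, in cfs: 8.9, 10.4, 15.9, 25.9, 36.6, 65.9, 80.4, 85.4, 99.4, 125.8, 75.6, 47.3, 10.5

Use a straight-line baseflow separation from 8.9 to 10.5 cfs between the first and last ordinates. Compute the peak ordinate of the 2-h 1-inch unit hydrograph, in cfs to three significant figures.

U_p ≈ 116 cfs

Direct runoff: 0.00, 1.37, 6.73, 16.60, 27.17, 56.33, 70.70, 75.57, 89.43, 115.70, 65.37, 36.93, 0.00 cfs; ΣQ_DR = 561.9 cfs, peak = 115.70 cfs.
Runoff depth d = ΣQ_DR·Δt / A = 561.9 × 7200 / (1.74 mi²) = 1.001 in.
The 1-inch UH is the DRH scaled by (1 in)/d, so U_p = 115.70 × 1/1.001 = 116 cfs.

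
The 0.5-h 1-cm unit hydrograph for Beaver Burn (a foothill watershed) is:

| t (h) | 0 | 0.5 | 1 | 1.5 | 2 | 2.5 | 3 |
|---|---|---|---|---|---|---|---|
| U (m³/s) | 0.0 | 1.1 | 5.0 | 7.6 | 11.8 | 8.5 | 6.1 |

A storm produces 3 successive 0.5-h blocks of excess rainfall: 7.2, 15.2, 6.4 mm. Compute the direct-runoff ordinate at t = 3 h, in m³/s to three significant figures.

By discrete convolution, Q_j = Σ (P_i / 10 mm) · U_{j−i}.
At t = 3 h (j=6): Q = (7.2/10)·6.1 + (15.2/10)·8.5 + (6.4/10)·11.8 = 24.9 m³/s.

Q ≈ 24.9 m³/s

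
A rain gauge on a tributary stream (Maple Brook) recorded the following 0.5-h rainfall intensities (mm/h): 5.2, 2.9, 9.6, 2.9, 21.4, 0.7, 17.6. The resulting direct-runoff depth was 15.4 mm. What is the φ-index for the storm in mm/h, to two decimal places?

φ ≈ 5.93 mm/h

Only the 3 blocks with intensity above φ contribute runoff: 9.6, 21.4, 17.6 mm/h.
Σ(I−φ)·Δt = d  ⇒  (9.6+21.4+17.6 − 3φ)·0.5 = 15.4
φ = (48.60 − 15.4/0.5) / 3 = 5.93 mm/h.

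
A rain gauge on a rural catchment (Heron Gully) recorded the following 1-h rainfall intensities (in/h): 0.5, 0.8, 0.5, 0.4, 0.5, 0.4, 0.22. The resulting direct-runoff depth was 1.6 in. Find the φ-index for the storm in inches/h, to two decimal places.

Only the 6 blocks with intensity above φ contribute runoff: 0.5, 0.8, 0.5, 0.4, 0.5, 0.4 in/h.
Σ(I−φ)·Δt = d  ⇒  (0.5+0.8+0.5+0.4+0.5+0.4 − 6φ)·1 = 1.6
φ = (3.100 − 1.6/1) / 6 = 0.25 in/h.

φ ≈ 0.25 in/h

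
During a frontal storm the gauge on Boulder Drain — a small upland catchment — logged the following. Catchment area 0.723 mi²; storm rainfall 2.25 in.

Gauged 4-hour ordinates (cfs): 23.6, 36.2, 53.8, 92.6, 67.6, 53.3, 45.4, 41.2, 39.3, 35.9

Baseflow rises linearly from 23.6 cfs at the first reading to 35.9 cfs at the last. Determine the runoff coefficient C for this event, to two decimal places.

C ≈ 0.73

ΣQ_DR = 191.4 cfs; V = ΣQ_DR·Δt = 2.756 × 10^6 ft³.
Runoff depth d = V / A = 1.641 in.
C = d / P = 1.641 / 2.25 = 0.73.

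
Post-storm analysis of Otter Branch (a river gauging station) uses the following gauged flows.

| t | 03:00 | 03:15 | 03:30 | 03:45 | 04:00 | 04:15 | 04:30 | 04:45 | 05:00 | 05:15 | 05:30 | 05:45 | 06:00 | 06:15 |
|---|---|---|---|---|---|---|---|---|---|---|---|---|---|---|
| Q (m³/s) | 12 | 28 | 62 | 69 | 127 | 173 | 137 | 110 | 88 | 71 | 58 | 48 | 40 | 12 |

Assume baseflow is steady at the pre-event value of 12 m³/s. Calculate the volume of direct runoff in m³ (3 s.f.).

V ≈ 7.80 × 10^5 m³

Direct-runoff ordinates (Q − Q_b): 0.0, 16.0, 50.0, 57.0, 115.0, 161.0, 125.0, 98.0, 76.0, 59.0, 46.0, 36.0, 28.0, 0.0 m³/s.
ΣQ_DR = 867.0 m³/s.
With Δt = 0.25 h = 900 s, V = ΣQ_DR · Δt = 867.0 × 900 = 7.80 × 10^5 m³.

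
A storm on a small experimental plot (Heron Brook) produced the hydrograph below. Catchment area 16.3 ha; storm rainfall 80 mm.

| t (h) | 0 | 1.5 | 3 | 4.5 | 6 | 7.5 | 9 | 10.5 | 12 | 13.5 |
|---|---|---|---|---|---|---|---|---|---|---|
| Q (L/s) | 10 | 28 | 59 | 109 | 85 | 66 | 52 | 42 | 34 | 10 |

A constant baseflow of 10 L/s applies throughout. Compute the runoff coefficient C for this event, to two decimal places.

C ≈ 0.16

ΣQ_DR = 395.0 L/s; V = ΣQ_DR·Δt = 2.133 × 10^6 L.
Runoff depth d = V / A = 13.09 mm.
C = d / P = 13.09 / 80 = 0.16.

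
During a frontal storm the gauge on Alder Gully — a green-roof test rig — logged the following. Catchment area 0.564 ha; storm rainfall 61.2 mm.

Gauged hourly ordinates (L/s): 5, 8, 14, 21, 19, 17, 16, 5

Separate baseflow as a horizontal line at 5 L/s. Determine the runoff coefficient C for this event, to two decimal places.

C ≈ 0.68

ΣQ_DR = 65.00 L/s; V = ΣQ_DR·Δt = 2.340 × 10^5 L.
Runoff depth d = V / A = 41.49 mm.
C = d / P = 41.49 / 61.2 = 0.68.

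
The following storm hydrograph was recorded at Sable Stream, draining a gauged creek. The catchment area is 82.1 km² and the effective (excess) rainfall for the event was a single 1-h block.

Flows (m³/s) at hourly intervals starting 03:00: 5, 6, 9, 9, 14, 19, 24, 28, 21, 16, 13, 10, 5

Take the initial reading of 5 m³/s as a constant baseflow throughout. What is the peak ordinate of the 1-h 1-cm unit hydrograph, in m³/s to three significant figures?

Direct runoff: 0.0, 1.0, 4.0, 4.0, 9.0, 14.0, 19.0, 23.0, 16.0, 11.0, 8.0, 5.0, 0.0 m³/s; ΣQ_DR = 114.0 m³/s, peak = 23.0 m³/s.
Runoff depth d = ΣQ_DR·Δt / A = 114.0 × 3600 / (82.1 km²) = 4.999 mm.
The 1-cm UH is the DRH scaled by (10 mm)/d, so U_p = 23.0 × 10/4.999 = 46.0 m³/s.

U_p ≈ 46.0 m³/s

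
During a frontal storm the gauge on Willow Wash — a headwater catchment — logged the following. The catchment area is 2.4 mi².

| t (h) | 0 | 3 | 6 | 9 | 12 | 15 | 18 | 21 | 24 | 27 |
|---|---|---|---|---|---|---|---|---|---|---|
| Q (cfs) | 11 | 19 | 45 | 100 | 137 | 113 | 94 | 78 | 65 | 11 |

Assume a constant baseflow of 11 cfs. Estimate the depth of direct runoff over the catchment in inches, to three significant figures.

d ≈ 1.09 in

Direct runoff: 0.0, 8.0, 34.0, 89.0, 126.0, 102.0, 83.0, 67.0, 54.0, 0.0 cfs; ΣQ_DR = 563.0 cfs.
V = ΣQ_DR · Δt = 563.0 × 10800 s = 6.080 × 10^6 ft³.
Over A = 2.4 mi², depth = V / A = 1.09 in.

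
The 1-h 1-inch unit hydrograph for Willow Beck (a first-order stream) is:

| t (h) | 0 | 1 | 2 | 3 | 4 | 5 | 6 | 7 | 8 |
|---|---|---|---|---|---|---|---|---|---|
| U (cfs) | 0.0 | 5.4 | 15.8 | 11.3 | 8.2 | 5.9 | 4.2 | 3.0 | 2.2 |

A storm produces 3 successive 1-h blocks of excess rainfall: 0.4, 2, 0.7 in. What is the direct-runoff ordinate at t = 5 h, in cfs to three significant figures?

Q ≈ 26.7 cfs

By discrete convolution, Q_j = Σ (P_i / 1 in) · U_{j−i}.
At t = 5 h (j=5): Q = (0.4/1)·5.9 + (2/1)·8.2 + (0.7/1)·11.3 = 26.7 cfs.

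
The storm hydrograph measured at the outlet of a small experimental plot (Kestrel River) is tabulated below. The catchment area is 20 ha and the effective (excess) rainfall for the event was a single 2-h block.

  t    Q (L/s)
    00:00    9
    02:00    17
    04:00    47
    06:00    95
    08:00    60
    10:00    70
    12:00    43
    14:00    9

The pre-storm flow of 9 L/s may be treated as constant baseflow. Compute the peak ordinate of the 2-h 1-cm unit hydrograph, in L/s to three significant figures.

Direct runoff: 0.0, 8.0, 38.0, 86.0, 51.0, 61.0, 34.0, 0.0 L/s; ΣQ_DR = 278.0 L/s, peak = 86.0 L/s.
Runoff depth d = ΣQ_DR·Δt / A = 278.0 × 7200 / (20 ha) = 10.01 mm.
The 1-cm UH is the DRH scaled by (10 mm)/d, so U_p = 86.0 × 10/10.01 = 85.9 L/s.

U_p ≈ 85.9 L/s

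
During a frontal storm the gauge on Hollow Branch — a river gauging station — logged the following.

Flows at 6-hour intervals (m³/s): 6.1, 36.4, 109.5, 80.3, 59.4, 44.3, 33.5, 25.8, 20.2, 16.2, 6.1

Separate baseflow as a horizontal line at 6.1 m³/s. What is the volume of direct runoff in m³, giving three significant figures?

Direct-runoff ordinates (Q − Q_b): 0.0, 30.3, 103.4, 74.2, 53.3, 38.2, 27.4, 19.7, 14.1, 10.1, 0.0 m³/s.
ΣQ_DR = 370.7 m³/s.
With Δt = 6 h = 21600 s, V = ΣQ_DR · Δt = 370.7 × 21600 = 8.01 × 10^6 m³.

V ≈ 8.01 × 10^6 m³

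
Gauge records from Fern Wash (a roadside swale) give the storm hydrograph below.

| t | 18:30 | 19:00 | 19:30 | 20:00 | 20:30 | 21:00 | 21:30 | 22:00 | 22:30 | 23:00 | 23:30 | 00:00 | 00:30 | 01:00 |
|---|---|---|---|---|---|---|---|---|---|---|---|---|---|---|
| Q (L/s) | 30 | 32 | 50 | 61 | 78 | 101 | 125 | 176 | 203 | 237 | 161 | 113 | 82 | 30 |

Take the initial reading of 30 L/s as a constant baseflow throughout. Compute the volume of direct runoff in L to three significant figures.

V ≈ 1.91 × 10^6 L

Direct-runoff ordinates (Q − Q_b): 0.0, 2.0, 20.0, 31.0, 48.0, 71.0, 95.0, 146.0, 173.0, 207.0, 131.0, 83.0, 52.0, 0.0 L/s.
ΣQ_DR = 1059 L/s.
With Δt = 0.5 h = 1800 s, V = ΣQ_DR · Δt = 1059 × 1800 = 1.91 × 10^6 L.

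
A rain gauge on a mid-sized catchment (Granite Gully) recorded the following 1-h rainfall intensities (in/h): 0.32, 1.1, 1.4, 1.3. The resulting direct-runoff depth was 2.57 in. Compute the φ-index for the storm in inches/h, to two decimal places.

Only the 3 blocks with intensity above φ contribute runoff: 1.1, 1.4, 1.3 in/h.
Σ(I−φ)·Δt = d  ⇒  (1.1+1.4+1.3 − 3φ)·1 = 2.57
φ = (3.800 − 2.57/1) / 3 = 0.41 in/h.

φ ≈ 0.41 in/h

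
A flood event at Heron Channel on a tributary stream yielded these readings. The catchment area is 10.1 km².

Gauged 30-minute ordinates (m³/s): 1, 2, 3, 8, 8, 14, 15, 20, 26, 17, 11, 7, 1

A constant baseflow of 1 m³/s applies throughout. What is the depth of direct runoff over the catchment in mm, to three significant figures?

d ≈ 21.4 mm

Direct runoff: 0.0, 1.0, 2.0, 7.0, 7.0, 13.0, 14.0, 19.0, 25.0, 16.0, 10.0, 6.0, 0.0 m³/s; ΣQ_DR = 120.0 m³/s.
V = ΣQ_DR · Δt = 120.0 × 1800 s = 2.160 × 10^5 m³.
Over A = 10.1 km², depth = V / A = 21.4 mm.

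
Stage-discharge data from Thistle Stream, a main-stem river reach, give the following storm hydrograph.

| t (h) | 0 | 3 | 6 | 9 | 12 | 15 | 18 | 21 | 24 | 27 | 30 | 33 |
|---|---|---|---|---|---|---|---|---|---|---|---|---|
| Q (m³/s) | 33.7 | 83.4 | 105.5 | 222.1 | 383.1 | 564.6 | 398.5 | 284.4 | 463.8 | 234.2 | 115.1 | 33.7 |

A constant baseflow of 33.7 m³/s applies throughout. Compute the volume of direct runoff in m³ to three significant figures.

Direct-runoff ordinates (Q − Q_b): 0.0, 49.7, 71.8, 188.4, 349.4, 530.9, 364.8, 250.7, 430.1, 200.5, 81.4, 0.0 m³/s.
ΣQ_DR = 2518 m³/s.
With Δt = 3 h = 10800 s, V = ΣQ_DR · Δt = 2518 × 10800 = 2.72 × 10^7 m³.

V ≈ 2.72 × 10^7 m³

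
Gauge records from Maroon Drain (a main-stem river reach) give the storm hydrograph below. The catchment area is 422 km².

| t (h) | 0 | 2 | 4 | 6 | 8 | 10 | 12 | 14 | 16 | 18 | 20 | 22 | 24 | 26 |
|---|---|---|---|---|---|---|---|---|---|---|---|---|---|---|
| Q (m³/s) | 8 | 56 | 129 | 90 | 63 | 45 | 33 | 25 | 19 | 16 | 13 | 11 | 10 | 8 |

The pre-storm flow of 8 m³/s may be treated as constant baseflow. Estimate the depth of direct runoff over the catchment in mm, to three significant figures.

Direct runoff: 0.0, 48.0, 121.0, 82.0, 55.0, 37.0, 25.0, 17.0, 11.0, 8.0, 5.0, 3.0, 2.0, 0.0 m³/s; ΣQ_DR = 414.0 m³/s.
V = ΣQ_DR · Δt = 414.0 × 7200 s = 2.981 × 10^6 m³.
Over A = 422 km², depth = V / A = 7.06 mm.

d ≈ 7.06 mm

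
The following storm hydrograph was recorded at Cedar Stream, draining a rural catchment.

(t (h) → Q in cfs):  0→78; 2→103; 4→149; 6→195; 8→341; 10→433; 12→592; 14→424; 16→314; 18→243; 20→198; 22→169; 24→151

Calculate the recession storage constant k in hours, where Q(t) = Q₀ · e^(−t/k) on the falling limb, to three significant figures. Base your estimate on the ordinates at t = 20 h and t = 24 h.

On the falling limb, Q drops from 198 to 151 cfs between t = 20 h and t = 24 h (Δt = 4 h).
k = −Δt / ln(Q₂/Q₁) = −4 / ln(151/198) = 14.8 h.

k ≈ 14.8 h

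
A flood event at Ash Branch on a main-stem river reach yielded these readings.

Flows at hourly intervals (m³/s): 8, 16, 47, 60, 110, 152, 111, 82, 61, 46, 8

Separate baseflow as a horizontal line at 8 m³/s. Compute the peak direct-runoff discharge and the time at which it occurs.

Q_p = 144.0 m³/s at t = 5 h

Subtracting baseflow gives direct-runoff ordinates: 0.0, 8.0, 39.0, 52.0, 102.0, 144.0, 103.0, 74.0, 53.0, 38.0, 0.0 m³/s.
The maximum is 144.0 m³/s, occurring at the reading for t = 5 h.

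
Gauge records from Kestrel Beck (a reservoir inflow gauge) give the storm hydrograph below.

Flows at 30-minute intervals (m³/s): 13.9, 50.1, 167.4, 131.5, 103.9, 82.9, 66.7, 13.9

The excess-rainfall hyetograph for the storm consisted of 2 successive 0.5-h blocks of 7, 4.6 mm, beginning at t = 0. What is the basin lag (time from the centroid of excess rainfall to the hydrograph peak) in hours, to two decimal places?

Centroid of excess rainfall: t_c = Σ P_i·t̄_i / ΣP_i = 0.4483 h (block centres at 0.25, 0.75 h).
Hydrograph peak occurs at t = 1 h, so basin lag t_L = 1 − 0.4483 = 0.55 h.

t_L ≈ 0.55 h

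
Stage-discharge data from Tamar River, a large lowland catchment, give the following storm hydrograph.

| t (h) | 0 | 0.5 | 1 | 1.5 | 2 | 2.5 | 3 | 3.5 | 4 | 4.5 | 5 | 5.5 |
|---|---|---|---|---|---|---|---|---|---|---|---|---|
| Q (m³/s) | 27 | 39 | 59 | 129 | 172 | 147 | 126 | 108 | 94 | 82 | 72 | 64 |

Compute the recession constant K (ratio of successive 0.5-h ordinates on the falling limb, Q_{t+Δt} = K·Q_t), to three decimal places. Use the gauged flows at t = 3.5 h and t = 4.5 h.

K ≈ 0.871

Using the recession-limb readings at t = 3.5 h and t = 4.5 h: Q falls from 108 to 82 m³/s over 2 intervals.
K = (Q₂/Q₁)^(1/2) = (82/108)^(1/2) = 0.871.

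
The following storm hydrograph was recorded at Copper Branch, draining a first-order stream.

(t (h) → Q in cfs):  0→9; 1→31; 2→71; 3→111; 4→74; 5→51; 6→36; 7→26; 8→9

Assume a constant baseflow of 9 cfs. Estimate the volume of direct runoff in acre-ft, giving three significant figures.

Direct-runoff ordinates (Q − Q_b): 0.0, 22.0, 62.0, 102.0, 65.0, 42.0, 27.0, 17.0, 0.0 cfs.
ΣQ_DR = 337.0 cfs.
With Δt = 1 h = 3600 s, V = ΣQ_DR · Δt = 337.0 × 3600 = 1.21 × 10^6 ft³ = 27.9 acre-ft.

V ≈ 27.9 acre-ft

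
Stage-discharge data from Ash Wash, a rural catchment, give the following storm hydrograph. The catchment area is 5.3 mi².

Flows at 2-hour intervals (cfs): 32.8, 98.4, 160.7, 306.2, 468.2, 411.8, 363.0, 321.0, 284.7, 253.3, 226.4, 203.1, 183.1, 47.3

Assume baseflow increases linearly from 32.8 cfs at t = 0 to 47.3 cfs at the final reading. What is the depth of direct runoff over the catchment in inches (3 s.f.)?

Direct runoff: 0.00, 64.48, 125.67, 270.05, 430.94, 373.42, 323.51, 280.39, 242.98, 210.46, 182.45, 158.03, 136.92, 0.00 cfs; ΣQ_DR = 2799 cfs.
V = ΣQ_DR · Δt = 2799 × 7200 s = 2.015 × 10^7 ft³.
Over A = 5.3 mi², depth = V / A = 1.64 in.

d ≈ 1.64 in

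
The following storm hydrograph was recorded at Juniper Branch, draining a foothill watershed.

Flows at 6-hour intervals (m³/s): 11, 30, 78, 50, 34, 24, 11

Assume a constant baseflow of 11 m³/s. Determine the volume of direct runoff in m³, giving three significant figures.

V ≈ 3.48 × 10^6 m³

Direct-runoff ordinates (Q − Q_b): 0.0, 19.0, 67.0, 39.0, 23.0, 13.0, 0.0 m³/s.
ΣQ_DR = 161.0 m³/s.
With Δt = 6 h = 21600 s, V = ΣQ_DR · Δt = 161.0 × 21600 = 3.48 × 10^6 m³.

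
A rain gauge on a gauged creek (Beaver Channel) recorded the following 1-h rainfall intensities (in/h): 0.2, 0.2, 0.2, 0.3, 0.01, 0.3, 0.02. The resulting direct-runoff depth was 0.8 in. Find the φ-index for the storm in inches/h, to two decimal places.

φ ≈ 0.08 in/h

Only the 5 blocks with intensity above φ contribute runoff: 0.2, 0.2, 0.2, 0.3, 0.3 in/h.
Σ(I−φ)·Δt = d  ⇒  (0.2+0.2+0.2+0.3+0.3 − 5φ)·1 = 0.8
φ = (1.200 − 0.8/1) / 5 = 0.08 in/h.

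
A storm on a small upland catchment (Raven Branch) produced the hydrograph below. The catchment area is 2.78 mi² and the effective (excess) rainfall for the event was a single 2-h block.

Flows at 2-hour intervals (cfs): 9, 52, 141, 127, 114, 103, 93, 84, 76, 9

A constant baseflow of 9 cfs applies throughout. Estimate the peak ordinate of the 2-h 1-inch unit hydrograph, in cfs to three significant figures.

Direct runoff: 0.0, 43.0, 132.0, 118.0, 105.0, 94.0, 84.0, 75.0, 67.0, 0.0 cfs; ΣQ_DR = 718.0 cfs, peak = 132.0 cfs.
Runoff depth d = ΣQ_DR·Δt / A = 718.0 × 7200 / (2.78 mi²) = 0.8004 in.
The 1-inch UH is the DRH scaled by (1 in)/d, so U_p = 132.0 × 1/0.8004 = 165 cfs.

U_p ≈ 165 cfs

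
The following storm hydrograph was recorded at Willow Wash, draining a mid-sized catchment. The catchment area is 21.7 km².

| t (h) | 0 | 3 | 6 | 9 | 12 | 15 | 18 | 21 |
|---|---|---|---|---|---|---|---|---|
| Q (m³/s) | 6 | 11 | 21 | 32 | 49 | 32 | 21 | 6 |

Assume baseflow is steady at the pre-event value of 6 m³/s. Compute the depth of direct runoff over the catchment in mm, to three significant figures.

d ≈ 64.7 mm

Direct runoff: 0.0, 5.0, 15.0, 26.0, 43.0, 26.0, 15.0, 0.0 m³/s; ΣQ_DR = 130.0 m³/s.
V = ΣQ_DR · Δt = 130.0 × 10800 s = 1.404 × 10^6 m³.
Over A = 21.7 km², depth = V / A = 64.7 mm.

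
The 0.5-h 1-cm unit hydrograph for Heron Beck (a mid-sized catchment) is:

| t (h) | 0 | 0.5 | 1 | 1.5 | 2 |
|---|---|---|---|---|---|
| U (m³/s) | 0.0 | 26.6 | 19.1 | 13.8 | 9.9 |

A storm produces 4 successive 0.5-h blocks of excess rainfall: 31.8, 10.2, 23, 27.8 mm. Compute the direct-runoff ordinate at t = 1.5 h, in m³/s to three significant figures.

Q ≈ 125 m³/s

By discrete convolution, Q_j = Σ (P_i / 10 mm) · U_{j−i}.
At t = 1.5 h (j=3): Q = (31.8/10)·13.8 + (10.2/10)·19.1 + (23/10)·26.6 + (27.8/10)·0.0 = 125 m³/s.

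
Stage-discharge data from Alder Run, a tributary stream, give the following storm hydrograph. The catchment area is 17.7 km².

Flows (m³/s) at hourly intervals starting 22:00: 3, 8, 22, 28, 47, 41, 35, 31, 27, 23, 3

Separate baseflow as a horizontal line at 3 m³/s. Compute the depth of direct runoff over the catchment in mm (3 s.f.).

d ≈ 47.8 mm

Direct runoff: 0.0, 5.0, 19.0, 25.0, 44.0, 38.0, 32.0, 28.0, 24.0, 20.0, 0.0 m³/s; ΣQ_DR = 235.0 m³/s.
V = ΣQ_DR · Δt = 235.0 × 3600 s = 8.460 × 10^5 m³.
Over A = 17.7 km², depth = V / A = 47.8 mm.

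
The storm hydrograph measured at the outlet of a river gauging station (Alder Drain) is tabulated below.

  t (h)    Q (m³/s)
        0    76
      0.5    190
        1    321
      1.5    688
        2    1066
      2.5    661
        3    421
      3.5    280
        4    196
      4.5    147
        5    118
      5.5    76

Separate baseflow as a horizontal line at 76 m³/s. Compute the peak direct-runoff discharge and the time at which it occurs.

Q_p = 990.0 m³/s at t = 2 h

Subtracting baseflow gives direct-runoff ordinates: 0.0, 114.0, 245.0, 612.0, 990.0, 585.0, 345.0, 204.0, 120.0, 71.0, 42.0, 0.0 m³/s.
The maximum is 990.0 m³/s, occurring at the reading for t = 2 h.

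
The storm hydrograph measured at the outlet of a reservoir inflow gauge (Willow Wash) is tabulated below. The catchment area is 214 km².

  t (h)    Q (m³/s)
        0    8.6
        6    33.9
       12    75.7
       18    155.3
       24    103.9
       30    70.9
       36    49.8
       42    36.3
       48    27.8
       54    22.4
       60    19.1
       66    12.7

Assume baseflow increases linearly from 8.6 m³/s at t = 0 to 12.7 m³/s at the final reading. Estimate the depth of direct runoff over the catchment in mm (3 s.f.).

Direct runoff: 0.00, 24.93, 66.35, 145.58, 93.81, 60.44, 38.96, 25.09, 16.22, 10.45, 6.77, 0.00 m³/s; ΣQ_DR = 488.6 m³/s.
V = ΣQ_DR · Δt = 488.6 × 21600 s = 1.055 × 10^7 m³.
Over A = 214 km², depth = V / A = 49.3 mm.

d ≈ 49.3 mm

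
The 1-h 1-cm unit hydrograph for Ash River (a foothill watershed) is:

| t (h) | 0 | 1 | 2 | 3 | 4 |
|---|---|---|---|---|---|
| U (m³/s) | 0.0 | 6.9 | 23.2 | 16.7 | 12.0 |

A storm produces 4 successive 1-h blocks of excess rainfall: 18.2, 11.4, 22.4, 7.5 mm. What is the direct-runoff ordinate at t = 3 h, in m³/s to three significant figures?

By discrete convolution, Q_j = Σ (P_i / 10 mm) · U_{j−i}.
At t = 3 h (j=3): Q = (18.2/10)·16.7 + (11.4/10)·23.2 + (22.4/10)·6.9 + (7.5/10)·0.0 = 72.3 m³/s.

Q ≈ 72.3 m³/s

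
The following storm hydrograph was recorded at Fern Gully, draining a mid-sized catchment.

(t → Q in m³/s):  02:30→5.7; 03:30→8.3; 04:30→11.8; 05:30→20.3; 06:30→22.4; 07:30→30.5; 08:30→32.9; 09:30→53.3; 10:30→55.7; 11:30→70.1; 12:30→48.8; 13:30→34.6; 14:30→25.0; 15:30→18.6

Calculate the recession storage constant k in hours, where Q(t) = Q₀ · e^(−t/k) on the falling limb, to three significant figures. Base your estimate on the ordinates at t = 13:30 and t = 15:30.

k ≈ 3.22 h

On the falling limb, Q drops from 34.6 to 18.6 m³/s between t = 13:30 and t = 15:30 (Δt = 2 h).
k = −Δt / ln(Q₂/Q₁) = −2 / ln(18.6/34.6) = 3.22 h.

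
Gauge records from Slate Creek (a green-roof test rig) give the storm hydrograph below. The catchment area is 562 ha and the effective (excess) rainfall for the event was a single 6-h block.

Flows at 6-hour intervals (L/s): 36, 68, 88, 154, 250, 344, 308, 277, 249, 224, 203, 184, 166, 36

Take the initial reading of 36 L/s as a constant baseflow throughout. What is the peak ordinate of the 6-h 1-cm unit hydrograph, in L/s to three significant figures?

U_p ≈ 385 L/s

Direct runoff: 0.0, 32.0, 52.0, 118.0, 214.0, 308.0, 272.0, 241.0, 213.0, 188.0, 167.0, 148.0, 130.0, 0.0 L/s; ΣQ_DR = 2083 L/s, peak = 308.0 L/s.
Runoff depth d = ΣQ_DR·Δt / A = 2083 × 21600 / (562 ha) = 8.006 mm.
The 1-cm UH is the DRH scaled by (10 mm)/d, so U_p = 308.0 × 10/8.006 = 385 L/s.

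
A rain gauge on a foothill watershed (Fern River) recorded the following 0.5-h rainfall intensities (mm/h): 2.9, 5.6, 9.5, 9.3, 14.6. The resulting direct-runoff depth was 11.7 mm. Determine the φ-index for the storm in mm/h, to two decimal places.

φ ≈ 3.90 mm/h

Only the 4 blocks with intensity above φ contribute runoff: 5.6, 9.5, 9.3, 14.6 mm/h.
Σ(I−φ)·Δt = d  ⇒  (5.6+9.5+9.3+14.6 − 4φ)·0.5 = 11.7
φ = (39.00 − 11.7/0.5) / 4 = 3.90 mm/h.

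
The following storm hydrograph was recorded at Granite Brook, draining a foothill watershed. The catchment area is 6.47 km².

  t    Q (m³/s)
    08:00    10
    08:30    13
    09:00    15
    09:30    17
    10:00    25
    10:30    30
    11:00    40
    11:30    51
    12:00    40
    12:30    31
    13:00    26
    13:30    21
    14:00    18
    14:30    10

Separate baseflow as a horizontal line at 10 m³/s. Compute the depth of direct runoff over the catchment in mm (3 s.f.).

d ≈ 57.6 mm

Direct runoff: 0.0, 3.0, 5.0, 7.0, 15.0, 20.0, 30.0, 41.0, 30.0, 21.0, 16.0, 11.0, 8.0, 0.0 m³/s; ΣQ_DR = 207.0 m³/s.
V = ΣQ_DR · Δt = 207.0 × 1800 s = 3.726 × 10^5 m³.
Over A = 6.47 km², depth = V / A = 57.6 mm.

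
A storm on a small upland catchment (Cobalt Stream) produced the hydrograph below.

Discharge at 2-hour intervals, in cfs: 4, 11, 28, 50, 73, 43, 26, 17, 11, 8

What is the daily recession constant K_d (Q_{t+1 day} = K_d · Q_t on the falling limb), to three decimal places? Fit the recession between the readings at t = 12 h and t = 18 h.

K_d ≈ 0.009

Between t = 12 h and t = 18 h the flow falls from 26 to 8 cfs over 3×2 h = 6 h.
Per-interval ratio K = (8/26)^(1/3) = 0.6751; K_d = K^(24/2) = 0.009.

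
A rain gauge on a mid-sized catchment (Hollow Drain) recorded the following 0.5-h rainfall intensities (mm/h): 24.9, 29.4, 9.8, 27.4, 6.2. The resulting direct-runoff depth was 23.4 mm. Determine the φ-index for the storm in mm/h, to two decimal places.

φ ≈ 11.63 mm/h

Only the 3 blocks with intensity above φ contribute runoff: 24.9, 29.4, 27.4 mm/h.
Σ(I−φ)·Δt = d  ⇒  (24.9+29.4+27.4 − 3φ)·0.5 = 23.4
φ = (81.70 − 23.4/0.5) / 3 = 11.63 mm/h.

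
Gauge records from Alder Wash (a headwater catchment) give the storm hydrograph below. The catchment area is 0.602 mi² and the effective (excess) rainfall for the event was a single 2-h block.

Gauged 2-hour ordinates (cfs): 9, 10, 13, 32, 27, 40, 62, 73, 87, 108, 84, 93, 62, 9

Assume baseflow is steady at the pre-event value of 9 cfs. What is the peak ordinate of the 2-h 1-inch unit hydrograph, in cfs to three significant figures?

U_p ≈ 33.0 cfs

Direct runoff: 0.0, 1.0, 4.0, 23.0, 18.0, 31.0, 53.0, 64.0, 78.0, 99.0, 75.0, 84.0, 53.0, 0.0 cfs; ΣQ_DR = 583.0 cfs, peak = 99.0 cfs.
Runoff depth d = ΣQ_DR·Δt / A = 583.0 × 7200 / (0.602 mi²) = 3.001 in.
The 1-inch UH is the DRH scaled by (1 in)/d, so U_p = 99.0 × 1/3.001 = 33.0 cfs.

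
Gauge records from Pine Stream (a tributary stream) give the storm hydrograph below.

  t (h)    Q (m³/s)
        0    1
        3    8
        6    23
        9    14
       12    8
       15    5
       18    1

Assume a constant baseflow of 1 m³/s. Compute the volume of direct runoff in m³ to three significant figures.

V ≈ 5.72 × 10^5 m³

Direct-runoff ordinates (Q − Q_b): 0.0, 7.0, 22.0, 13.0, 7.0, 4.0, 0.0 m³/s.
ΣQ_DR = 53.00 m³/s.
With Δt = 3 h = 10800 s, V = ΣQ_DR · Δt = 53.00 × 10800 = 5.72 × 10^5 m³.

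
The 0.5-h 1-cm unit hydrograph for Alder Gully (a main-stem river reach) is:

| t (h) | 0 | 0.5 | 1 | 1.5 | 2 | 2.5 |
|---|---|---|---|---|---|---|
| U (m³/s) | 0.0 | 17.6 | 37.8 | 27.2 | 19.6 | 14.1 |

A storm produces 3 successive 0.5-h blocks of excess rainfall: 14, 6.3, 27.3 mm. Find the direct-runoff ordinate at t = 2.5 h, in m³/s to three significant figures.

By discrete convolution, Q_j = Σ (P_i / 10 mm) · U_{j−i}.
At t = 2.5 h (j=5): Q = (14/10)·14.1 + (6.3/10)·19.6 + (27.3/10)·27.2 = 106 m³/s.

Q ≈ 106 m³/s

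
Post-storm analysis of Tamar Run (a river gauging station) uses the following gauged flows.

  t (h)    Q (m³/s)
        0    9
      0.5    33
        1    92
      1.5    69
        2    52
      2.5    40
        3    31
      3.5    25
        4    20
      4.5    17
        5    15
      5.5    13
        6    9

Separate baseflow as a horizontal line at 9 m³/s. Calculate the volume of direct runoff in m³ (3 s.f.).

Direct-runoff ordinates (Q − Q_b): 0.0, 24.0, 83.0, 60.0, 43.0, 31.0, 22.0, 16.0, 11.0, 8.0, 6.0, 4.0, 0.0 m³/s.
ΣQ_DR = 308.0 m³/s.
With Δt = 0.5 h = 1800 s, V = ΣQ_DR · Δt = 308.0 × 1800 = 5.54 × 10^5 m³.

V ≈ 5.54 × 10^5 m³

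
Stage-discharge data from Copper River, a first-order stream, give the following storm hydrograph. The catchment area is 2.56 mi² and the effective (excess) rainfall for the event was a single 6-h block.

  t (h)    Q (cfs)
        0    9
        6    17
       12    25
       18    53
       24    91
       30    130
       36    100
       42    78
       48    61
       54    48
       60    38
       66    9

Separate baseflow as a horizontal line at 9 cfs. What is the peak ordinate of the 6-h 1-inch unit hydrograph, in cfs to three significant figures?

U_p ≈ 60.5 cfs

Direct runoff: 0.0, 8.0, 16.0, 44.0, 82.0, 121.0, 91.0, 69.0, 52.0, 39.0, 29.0, 0.0 cfs; ΣQ_DR = 551.0 cfs, peak = 121.0 cfs.
Runoff depth d = ΣQ_DR·Δt / A = 551.0 × 21600 / (2.56 mi²) = 2.001 in.
The 1-inch UH is the DRH scaled by (1 in)/d, so U_p = 121.0 × 1/2.001 = 60.5 cfs.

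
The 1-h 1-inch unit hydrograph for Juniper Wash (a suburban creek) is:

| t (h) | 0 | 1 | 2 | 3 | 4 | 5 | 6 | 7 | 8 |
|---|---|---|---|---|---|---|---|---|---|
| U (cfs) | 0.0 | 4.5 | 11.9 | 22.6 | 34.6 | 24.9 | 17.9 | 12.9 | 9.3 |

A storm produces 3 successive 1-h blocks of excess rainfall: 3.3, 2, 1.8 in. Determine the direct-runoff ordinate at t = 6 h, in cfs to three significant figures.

By discrete convolution, Q_j = Σ (P_i / 1 in) · U_{j−i}.
At t = 6 h (j=6): Q = (3.3/1)·17.9 + (2/1)·24.9 + (1.8/1)·34.6 = 171 cfs.

Q ≈ 171 cfs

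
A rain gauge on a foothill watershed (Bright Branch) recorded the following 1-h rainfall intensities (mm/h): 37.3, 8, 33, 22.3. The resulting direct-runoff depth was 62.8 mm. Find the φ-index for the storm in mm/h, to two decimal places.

Only the 3 blocks with intensity above φ contribute runoff: 37.3, 33, 22.3 mm/h.
Σ(I−φ)·Δt = d  ⇒  (37.3+33+22.3 − 3φ)·1 = 62.8
φ = (92.60 − 62.8/1) / 3 = 9.93 mm/h.

φ ≈ 9.93 mm/h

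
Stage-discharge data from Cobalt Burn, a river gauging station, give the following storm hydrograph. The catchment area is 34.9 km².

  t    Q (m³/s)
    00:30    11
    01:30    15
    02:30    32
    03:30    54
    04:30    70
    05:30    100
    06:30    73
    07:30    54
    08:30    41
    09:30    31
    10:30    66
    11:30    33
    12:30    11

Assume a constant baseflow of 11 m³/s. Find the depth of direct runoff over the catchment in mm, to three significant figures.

d ≈ 46.2 mm

Direct runoff: 0.0, 4.0, 21.0, 43.0, 59.0, 89.0, 62.0, 43.0, 30.0, 20.0, 55.0, 22.0, 0.0 m³/s; ΣQ_DR = 448.0 m³/s.
V = ΣQ_DR · Δt = 448.0 × 3600 s = 1.613 × 10^6 m³.
Over A = 34.9 km², depth = V / A = 46.2 mm.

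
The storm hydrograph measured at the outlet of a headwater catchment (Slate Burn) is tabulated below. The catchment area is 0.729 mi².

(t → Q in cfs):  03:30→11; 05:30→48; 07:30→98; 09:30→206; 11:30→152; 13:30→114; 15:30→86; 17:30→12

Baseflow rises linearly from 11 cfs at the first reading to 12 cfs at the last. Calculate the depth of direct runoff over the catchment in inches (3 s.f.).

d ≈ 2.70 in

Direct runoff: 0.00, 36.86, 86.71, 194.57, 140.43, 102.29, 74.14, 0.00 cfs; ΣQ_DR = 635.0 cfs.
V = ΣQ_DR · Δt = 635.0 × 7200 s = 4.572 × 10^6 ft³.
Over A = 0.729 mi², depth = V / A = 2.70 in.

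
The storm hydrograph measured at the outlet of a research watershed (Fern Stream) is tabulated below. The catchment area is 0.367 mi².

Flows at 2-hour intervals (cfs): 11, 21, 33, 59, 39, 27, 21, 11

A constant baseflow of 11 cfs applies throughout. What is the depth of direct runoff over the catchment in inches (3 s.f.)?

d ≈ 1.13 in

Direct runoff: 0.0, 10.0, 22.0, 48.0, 28.0, 16.0, 10.0, 0.0 cfs; ΣQ_DR = 134.0 cfs.
V = ΣQ_DR · Δt = 134.0 × 7200 s = 9.648 × 10^5 ft³.
Over A = 0.367 mi², depth = V / A = 1.13 in.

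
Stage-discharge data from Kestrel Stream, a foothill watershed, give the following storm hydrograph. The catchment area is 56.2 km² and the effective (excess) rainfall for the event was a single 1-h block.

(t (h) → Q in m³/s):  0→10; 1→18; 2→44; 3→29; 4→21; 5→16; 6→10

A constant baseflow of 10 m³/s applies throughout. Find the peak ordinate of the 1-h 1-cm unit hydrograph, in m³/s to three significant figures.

Direct runoff: 0.0, 8.0, 34.0, 19.0, 11.0, 6.0, 0.0 m³/s; ΣQ_DR = 78.00 m³/s, peak = 34.0 m³/s.
Runoff depth d = ΣQ_DR·Δt / A = 78.00 × 3600 / (56.2 km²) = 4.996 mm.
The 1-cm UH is the DRH scaled by (10 mm)/d, so U_p = 34.0 × 10/4.996 = 68.0 m³/s.

U_p ≈ 68.0 m³/s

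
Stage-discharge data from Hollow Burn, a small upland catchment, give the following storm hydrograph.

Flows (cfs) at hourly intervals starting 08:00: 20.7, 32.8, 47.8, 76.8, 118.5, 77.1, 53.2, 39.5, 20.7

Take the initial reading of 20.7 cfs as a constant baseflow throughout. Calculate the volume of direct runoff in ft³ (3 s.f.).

V ≈ 1.08 × 10^6 ft³

Direct-runoff ordinates (Q − Q_b): 0.0, 12.1, 27.1, 56.1, 97.8, 56.4, 32.5, 18.8, 0.0 cfs.
ΣQ_DR = 300.8 cfs.
With Δt = 1 h = 3600 s, V = ΣQ_DR · Δt = 300.8 × 3600 = 1.08 × 10^6 ft³.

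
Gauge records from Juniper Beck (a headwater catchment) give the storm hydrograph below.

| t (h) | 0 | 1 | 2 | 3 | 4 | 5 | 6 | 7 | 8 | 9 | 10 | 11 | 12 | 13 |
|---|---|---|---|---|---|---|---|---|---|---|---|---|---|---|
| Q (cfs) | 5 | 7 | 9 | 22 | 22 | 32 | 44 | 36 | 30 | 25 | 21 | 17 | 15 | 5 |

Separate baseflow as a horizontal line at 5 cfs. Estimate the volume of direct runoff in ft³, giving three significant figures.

Direct-runoff ordinates (Q − Q_b): 0.0, 2.0, 4.0, 17.0, 17.0, 27.0, 39.0, 31.0, 25.0, 20.0, 16.0, 12.0, 10.0, 0.0 cfs.
ΣQ_DR = 220.0 cfs.
With Δt = 1 h = 3600 s, V = ΣQ_DR · Δt = 220.0 × 3600 = 7.92 × 10^5 ft³.

V ≈ 7.92 × 10^5 ft³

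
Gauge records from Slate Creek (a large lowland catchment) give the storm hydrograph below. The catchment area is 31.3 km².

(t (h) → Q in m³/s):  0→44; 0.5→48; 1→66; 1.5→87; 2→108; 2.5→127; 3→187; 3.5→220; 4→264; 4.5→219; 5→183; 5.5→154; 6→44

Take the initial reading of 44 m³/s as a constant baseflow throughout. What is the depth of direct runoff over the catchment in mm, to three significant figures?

Direct runoff: 0.0, 4.0, 22.0, 43.0, 64.0, 83.0, 143.0, 176.0, 220.0, 175.0, 139.0, 110.0, 0.0 m³/s; ΣQ_DR = 1179 m³/s.
V = ΣQ_DR · Δt = 1179 × 1800 s = 2.122 × 10^6 m³.
Over A = 31.3 km², depth = V / A = 67.8 mm.

d ≈ 67.8 mm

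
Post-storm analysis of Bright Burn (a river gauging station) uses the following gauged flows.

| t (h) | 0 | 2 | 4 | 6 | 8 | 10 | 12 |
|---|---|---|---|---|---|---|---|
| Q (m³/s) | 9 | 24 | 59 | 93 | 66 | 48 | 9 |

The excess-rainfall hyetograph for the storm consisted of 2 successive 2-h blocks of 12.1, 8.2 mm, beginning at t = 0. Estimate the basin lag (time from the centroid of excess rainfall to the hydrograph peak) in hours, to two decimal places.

Centroid of excess rainfall: t_c = Σ P_i·t̄_i / ΣP_i = 1.8079 h (block centres at 1, 3 h).
Hydrograph peak occurs at t = 6 h, so basin lag t_L = 6 − 1.8079 = 4.19 h.

t_L ≈ 4.19 h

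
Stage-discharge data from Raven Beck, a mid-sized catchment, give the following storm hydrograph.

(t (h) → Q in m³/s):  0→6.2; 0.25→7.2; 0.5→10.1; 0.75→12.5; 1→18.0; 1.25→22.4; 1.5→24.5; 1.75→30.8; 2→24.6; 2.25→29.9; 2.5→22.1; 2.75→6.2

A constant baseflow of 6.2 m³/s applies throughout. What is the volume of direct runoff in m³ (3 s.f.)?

V ≈ 1.26 × 10^5 m³

Direct-runoff ordinates (Q − Q_b): 0.0, 1.0, 3.9, 6.3, 11.8, 16.2, 18.3, 24.6, 18.4, 23.7, 15.9, 0.0 m³/s.
ΣQ_DR = 140.1 m³/s.
With Δt = 0.25 h = 900 s, V = ΣQ_DR · Δt = 140.1 × 900 = 1.26 × 10^5 m³.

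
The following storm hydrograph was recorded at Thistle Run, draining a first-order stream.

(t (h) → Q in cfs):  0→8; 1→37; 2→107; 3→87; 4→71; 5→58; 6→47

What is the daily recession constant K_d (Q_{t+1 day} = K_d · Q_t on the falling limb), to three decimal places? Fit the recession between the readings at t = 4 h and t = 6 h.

K_d ≈ 0.007

Between t = 4 h and t = 6 h the flow falls from 71 to 47 cfs over 2×1 h = 2 h.
Per-interval ratio K = (47/71)^(1/2) = 0.8136; K_d = K^(24/1) = 0.007.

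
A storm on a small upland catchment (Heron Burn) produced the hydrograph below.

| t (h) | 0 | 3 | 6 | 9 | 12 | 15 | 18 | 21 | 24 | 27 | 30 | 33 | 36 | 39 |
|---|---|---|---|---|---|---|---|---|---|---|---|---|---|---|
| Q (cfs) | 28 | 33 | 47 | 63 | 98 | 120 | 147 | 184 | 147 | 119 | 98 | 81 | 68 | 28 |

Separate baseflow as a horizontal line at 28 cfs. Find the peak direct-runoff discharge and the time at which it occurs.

Q_p = 156.0 cfs at t = 21 h

Subtracting baseflow gives direct-runoff ordinates: 0.0, 5.0, 19.0, 35.0, 70.0, 92.0, 119.0, 156.0, 119.0, 91.0, 70.0, 53.0, 40.0, 0.0 cfs.
The maximum is 156.0 cfs, occurring at the reading for t = 21 h.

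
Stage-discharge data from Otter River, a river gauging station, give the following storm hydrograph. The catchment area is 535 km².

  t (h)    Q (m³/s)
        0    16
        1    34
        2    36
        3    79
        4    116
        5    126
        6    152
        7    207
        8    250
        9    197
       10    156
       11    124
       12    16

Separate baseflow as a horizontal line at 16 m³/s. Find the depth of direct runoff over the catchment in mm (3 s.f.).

d ≈ 8.75 mm

Direct runoff: 0.0, 18.0, 20.0, 63.0, 100.0, 110.0, 136.0, 191.0, 234.0, 181.0, 140.0, 108.0, 0.0 m³/s; ΣQ_DR = 1301 m³/s.
V = ΣQ_DR · Δt = 1301 × 3600 s = 4.684 × 10^6 m³.
Over A = 535 km², depth = V / A = 8.75 mm.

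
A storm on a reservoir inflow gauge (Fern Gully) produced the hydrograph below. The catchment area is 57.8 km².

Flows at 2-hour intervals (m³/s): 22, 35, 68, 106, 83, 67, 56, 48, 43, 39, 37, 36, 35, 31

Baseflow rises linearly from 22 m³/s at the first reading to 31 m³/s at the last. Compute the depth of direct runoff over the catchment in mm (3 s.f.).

d ≈ 41.7 mm

Direct runoff: 0.00, 12.31, 44.62, 81.92, 58.23, 41.54, 29.85, 21.15, 15.46, 10.77, 8.08, 6.38, 4.69, 0.00 m³/s; ΣQ_DR = 335.0 m³/s.
V = ΣQ_DR · Δt = 335.0 × 7200 s = 2.412 × 10^6 m³.
Over A = 57.8 km², depth = V / A = 41.7 mm.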